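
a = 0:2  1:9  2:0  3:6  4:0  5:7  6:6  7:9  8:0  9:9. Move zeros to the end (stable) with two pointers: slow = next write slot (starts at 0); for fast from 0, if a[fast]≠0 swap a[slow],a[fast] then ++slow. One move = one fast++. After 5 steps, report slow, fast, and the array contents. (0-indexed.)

slow=0 fast=0: a[fast]=2≠0 swap→a[0]=2, slow++,fast++
slow=1 fast=1: a[fast]=9≠0 swap→a[1]=9, slow++,fast++
slow=2 fast=2: a[fast]=0, fast++
slow=2 fast=3: a[fast]=6≠0 swap→a[2]=6, slow++,fast++
slow=3 fast=4: a[fast]=0, fast++

slow=3, fast=5, a=[2, 9, 6, 0, 0, 7, 6, 9, 0, 9]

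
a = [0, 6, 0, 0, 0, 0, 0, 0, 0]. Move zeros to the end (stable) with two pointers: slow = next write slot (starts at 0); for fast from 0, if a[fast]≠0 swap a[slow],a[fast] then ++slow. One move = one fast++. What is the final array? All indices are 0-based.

(s=0,f=0) a[fast]=0 → fast++
(s=0,f=1) a[fast]=6≠0 swap→a[0]=6 → slow++,fast++
(s=1,f=2) a[fast]=0 → fast++
(s=1,f=3) a[fast]=0 → fast++
(s=1,f=4) a[fast]=0 → fast++
(s=1,f=5) a[fast]=0 → fast++
(s=1,f=6) a[fast]=0 → fast++
(s=1,f=7) a[fast]=0 → fast++
(s=1,f=8) a[fast]=0 → fast++

[6, 0, 0, 0, 0, 0, 0, 0, 0]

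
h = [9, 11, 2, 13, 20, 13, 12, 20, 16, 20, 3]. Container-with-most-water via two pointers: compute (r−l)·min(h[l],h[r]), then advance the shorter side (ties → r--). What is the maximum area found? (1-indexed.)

l=1 r=11: min(9,3)*10=30 best=30 *, r--
l=1 r=10: min(9,20)*9=81 best=81 *, l++
l=2 r=10: min(11,20)*8=88 best=88 *, l++
l=3 r=10: min(2,20)*7=14 best=88, l++
l=4 r=10: min(13,20)*6=78 best=88, l++
l=5 r=10: min(20,20)*5=100 best=100 *, r--
l=5 r=9: min(20,16)*4=64 best=100, r--
l=5 r=8: min(20,20)*3=60 best=100, r--
l=5 r=7: min(20,12)*2=24 best=100, r--
l=5 r=6: min(20,13)*1=13 best=100, r--

max area = 100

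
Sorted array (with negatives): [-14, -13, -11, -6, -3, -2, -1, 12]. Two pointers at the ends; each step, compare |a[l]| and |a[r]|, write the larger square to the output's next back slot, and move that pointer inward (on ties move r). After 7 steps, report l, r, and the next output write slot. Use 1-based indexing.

l=7, r=7, next write slot=1

l=1 r=8: |-14|>|12| out[8]=196, l++
l=2 r=8: |-13|>|12| out[7]=169, l++
l=3 r=8: |-11|<=|12| out[6]=144, r--
l=3 r=7: |-11|>|-1| out[5]=121, l++
l=4 r=7: |-6|>|-1| out[4]=36, l++
l=5 r=7: |-3|>|-1| out[3]=9, l++
l=6 r=7: |-2|>|-1| out[2]=4, l++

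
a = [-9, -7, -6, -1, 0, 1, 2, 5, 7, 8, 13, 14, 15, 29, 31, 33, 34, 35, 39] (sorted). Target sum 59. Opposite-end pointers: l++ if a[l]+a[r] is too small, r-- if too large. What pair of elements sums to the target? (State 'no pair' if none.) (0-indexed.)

no pair

l=0 r=18: -9+39=30 <59, l++
l=1 r=18: -7+39=32 <59, l++
l=2 r=18: -6+39=33 <59, l++
l=3 r=18: -1+39=38 <59, l++
l=4 r=18: 0+39=39 <59, l++
l=5 r=18: 1+39=40 <59, l++
l=6 r=18: 2+39=41 <59, l++
l=7 r=18: 5+39=44 <59, l++
l=8 r=18: 7+39=46 <59, l++
l=9 r=18: 8+39=47 <59, l++
l=10 r=18: 13+39=52 <59, l++
l=11 r=18: 14+39=53 <59, l++
l=12 r=18: 15+39=54 <59, l++
l=13 r=18: 29+39=68 >59, r--
l=13 r=17: 29+35=64 >59, r--
l=13 r=16: 29+34=63 >59, r--
l=13 r=15: 29+33=62 >59, r--
l=13 r=14: 29+31=60 >59, r--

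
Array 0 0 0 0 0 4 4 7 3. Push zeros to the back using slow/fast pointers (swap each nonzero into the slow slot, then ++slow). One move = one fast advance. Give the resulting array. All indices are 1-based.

slow=1 fast=1: a[fast]=0, fast++
slow=1 fast=2: a[fast]=0, fast++
slow=1 fast=3: a[fast]=0, fast++
slow=1 fast=4: a[fast]=0, fast++
slow=1 fast=5: a[fast]=0, fast++
slow=1 fast=6: a[fast]=4≠0 swap→a[1]=4, slow++,fast++
slow=2 fast=7: a[fast]=4≠0 swap→a[2]=4, slow++,fast++
slow=3 fast=8: a[fast]=7≠0 swap→a[3]=7, slow++,fast++
slow=4 fast=9: a[fast]=3≠0 swap→a[4]=3, slow++,fast++

[4, 4, 7, 3, 0, 0, 0, 0, 0]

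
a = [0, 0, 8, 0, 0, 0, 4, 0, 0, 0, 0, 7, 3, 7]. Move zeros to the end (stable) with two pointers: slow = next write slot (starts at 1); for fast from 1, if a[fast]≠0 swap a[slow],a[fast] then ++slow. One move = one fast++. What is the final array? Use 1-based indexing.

(s=1,f=1) a[fast]=0 → fast++
(s=1,f=2) a[fast]=0 → fast++
(s=1,f=3) a[fast]=8≠0 swap→a[1]=8 → slow++,fast++
(s=2,f=4) a[fast]=0 → fast++
(s=2,f=5) a[fast]=0 → fast++
(s=2,f=6) a[fast]=0 → fast++
(s=2,f=7) a[fast]=4≠0 swap→a[2]=4 → slow++,fast++
(s=3,f=8) a[fast]=0 → fast++
(s=3,f=9) a[fast]=0 → fast++
(s=3,f=10) a[fast]=0 → fast++
(s=3,f=11) a[fast]=0 → fast++
(s=3,f=12) a[fast]=7≠0 swap→a[3]=7 → slow++,fast++
(s=4,f=13) a[fast]=3≠0 swap→a[4]=3 → slow++,fast++
(s=5,f=14) a[fast]=7≠0 swap→a[5]=7 → slow++,fast++

[8, 4, 7, 3, 7, 0, 0, 0, 0, 0, 0, 0, 0, 0]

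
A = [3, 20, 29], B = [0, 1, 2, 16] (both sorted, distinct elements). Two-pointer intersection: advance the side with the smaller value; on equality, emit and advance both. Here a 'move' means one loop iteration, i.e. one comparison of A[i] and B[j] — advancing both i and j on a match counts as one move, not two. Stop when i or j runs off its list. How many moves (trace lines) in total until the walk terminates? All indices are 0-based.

[i=0,j=0] 3>0 → j++
[i=0,j=1] 3>1 → j++
[i=0,j=2] 3>2 → j++
[i=0,j=3] 3<16 → i++
[i=1,j=3] 20>16 → j++

5 moves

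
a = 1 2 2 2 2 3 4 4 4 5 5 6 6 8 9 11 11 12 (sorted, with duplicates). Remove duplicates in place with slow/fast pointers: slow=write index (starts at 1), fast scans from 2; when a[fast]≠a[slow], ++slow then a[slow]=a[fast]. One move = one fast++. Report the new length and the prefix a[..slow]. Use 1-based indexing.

length 10; prefix = [1, 2, 3, 4, 5, 6, 8, 9, 11, 12]

(s=1,f=2) a[fast]=2≠a[slow]=1 write a[2]=2 → slow++,fast++
(s=2,f=3) a[fast]=2=a[slow] dup → fast++
(s=2,f=4) a[fast]=2=a[slow] dup → fast++
(s=2,f=5) a[fast]=2=a[slow] dup → fast++
(s=2,f=6) a[fast]=3≠a[slow]=2 write a[3]=3 → slow++,fast++
(s=3,f=7) a[fast]=4≠a[slow]=3 write a[4]=4 → slow++,fast++
(s=4,f=8) a[fast]=4=a[slow] dup → fast++
(s=4,f=9) a[fast]=4=a[slow] dup → fast++
(s=4,f=10) a[fast]=5≠a[slow]=4 write a[5]=5 → slow++,fast++
(s=5,f=11) a[fast]=5=a[slow] dup → fast++
(s=5,f=12) a[fast]=6≠a[slow]=5 write a[6]=6 → slow++,fast++
(s=6,f=13) a[fast]=6=a[slow] dup → fast++
(s=6,f=14) a[fast]=8≠a[slow]=6 write a[7]=8 → slow++,fast++
(s=7,f=15) a[fast]=9≠a[slow]=8 write a[8]=9 → slow++,fast++
(s=8,f=16) a[fast]=11≠a[slow]=9 write a[9]=11 → slow++,fast++
(s=9,f=17) a[fast]=11=a[slow] dup → fast++
(s=9,f=18) a[fast]=12≠a[slow]=11 write a[10]=12 → slow++,fast++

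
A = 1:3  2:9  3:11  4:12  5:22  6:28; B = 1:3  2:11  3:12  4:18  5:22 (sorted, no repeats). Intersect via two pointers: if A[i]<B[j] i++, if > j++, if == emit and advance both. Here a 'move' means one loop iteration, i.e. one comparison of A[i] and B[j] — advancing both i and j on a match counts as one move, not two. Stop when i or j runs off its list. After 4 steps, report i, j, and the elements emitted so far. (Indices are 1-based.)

i=1 j=1: 3==3 emit, i++,j++
i=2 j=2: 9<11, i++
i=3 j=2: 11==11 emit, i++,j++
i=4 j=3: 12==12 emit, i++,j++

i=5, j=4, emitted=[3, 11, 12]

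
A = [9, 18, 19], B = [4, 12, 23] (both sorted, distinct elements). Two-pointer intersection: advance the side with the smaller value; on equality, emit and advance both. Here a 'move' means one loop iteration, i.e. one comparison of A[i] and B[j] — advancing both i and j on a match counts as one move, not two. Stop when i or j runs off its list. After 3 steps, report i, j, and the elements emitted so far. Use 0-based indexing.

i=1, j=2, emitted=[]

i=0 j=0: 9>4, j++
i=0 j=1: 9<12, i++
i=1 j=1: 18>12, j++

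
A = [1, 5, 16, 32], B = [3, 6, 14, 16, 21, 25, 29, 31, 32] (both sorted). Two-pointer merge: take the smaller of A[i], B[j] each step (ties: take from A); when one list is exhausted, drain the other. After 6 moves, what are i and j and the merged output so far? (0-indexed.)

i=0 j=0: A[i]=1<=B[j]=3 take 1, i++
i=1 j=0: A[i]=5>B[j]=3 take 3, j++
i=1 j=1: A[i]=5<=B[j]=6 take 5, i++
i=2 j=1: A[i]=16>B[j]=6 take 6, j++
i=2 j=2: A[i]=16>B[j]=14 take 14, j++
i=2 j=3: A[i]=16<=B[j]=16 take 16, i++

i=3, j=3, merged so far=[1, 3, 5, 6, 14, 16]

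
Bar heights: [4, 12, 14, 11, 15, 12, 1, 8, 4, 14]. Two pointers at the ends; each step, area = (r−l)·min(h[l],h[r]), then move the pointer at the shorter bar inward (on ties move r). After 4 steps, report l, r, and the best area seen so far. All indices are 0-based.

l=2, r=7, best area=98

[0,9] min(4,14)*9=36 best=36 * → l++
[1,9] min(12,14)*8=96 best=96 * → l++
[2,9] min(14,14)*7=98 best=98 * → r--
[2,8] min(14,4)*6=24 best=98 → r--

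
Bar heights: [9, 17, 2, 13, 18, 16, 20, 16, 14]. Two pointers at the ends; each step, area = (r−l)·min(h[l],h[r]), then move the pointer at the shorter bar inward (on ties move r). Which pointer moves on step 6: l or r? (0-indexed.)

l

l=0 r=8: min(9,14)*8=72 best=72 *, l++
l=1 r=8: min(17,14)*7=98 best=98 *, r--
l=1 r=7: min(17,16)*6=96 best=98, r--
l=1 r=6: min(17,20)*5=85 best=98, l++
l=2 r=6: min(2,20)*4=8 best=98, l++
l=3 r=6: min(13,20)*3=39 best=98, l++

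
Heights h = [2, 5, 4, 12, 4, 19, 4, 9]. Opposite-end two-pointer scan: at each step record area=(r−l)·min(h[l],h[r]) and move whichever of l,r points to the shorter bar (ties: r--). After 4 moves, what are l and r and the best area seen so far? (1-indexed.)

l=4, r=7, best area=36

[1,8] min(2,9)*7=14 best=14 * → l++
[2,8] min(5,9)*6=30 best=30 * → l++
[3,8] min(4,9)*5=20 best=30 → l++
[4,8] min(12,9)*4=36 best=36 * → r--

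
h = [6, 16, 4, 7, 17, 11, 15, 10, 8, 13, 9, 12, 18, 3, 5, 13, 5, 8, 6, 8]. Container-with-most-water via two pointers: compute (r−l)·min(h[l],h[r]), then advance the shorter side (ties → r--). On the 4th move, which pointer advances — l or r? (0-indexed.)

r

[0,19] min(6,8)*19=114 best=114 * → l++
[1,19] min(16,8)*18=144 best=144 * → r--
[1,18] min(16,6)*17=102 best=144 → r--
[1,17] min(16,8)*16=128 best=144 → r--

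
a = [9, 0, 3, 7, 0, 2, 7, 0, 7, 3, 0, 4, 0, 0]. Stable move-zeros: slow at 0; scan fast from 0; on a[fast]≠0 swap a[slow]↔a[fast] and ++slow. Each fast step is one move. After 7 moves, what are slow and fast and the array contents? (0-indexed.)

slow=5, fast=7, a=[9, 3, 7, 2, 7, 0, 0, 0, 7, 3, 0, 4, 0, 0]

slow=0 fast=0: a[fast]=9≠0 swap→a[0]=9, slow++,fast++
slow=1 fast=1: a[fast]=0, fast++
slow=1 fast=2: a[fast]=3≠0 swap→a[1]=3, slow++,fast++
slow=2 fast=3: a[fast]=7≠0 swap→a[2]=7, slow++,fast++
slow=3 fast=4: a[fast]=0, fast++
slow=3 fast=5: a[fast]=2≠0 swap→a[3]=2, slow++,fast++
slow=4 fast=6: a[fast]=7≠0 swap→a[4]=7, slow++,fast++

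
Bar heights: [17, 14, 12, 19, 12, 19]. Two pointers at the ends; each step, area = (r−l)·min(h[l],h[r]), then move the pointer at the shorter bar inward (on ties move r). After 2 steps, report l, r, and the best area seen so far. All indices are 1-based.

l=1 r=6: min(17,19)*5=85 best=85 *, l++
l=2 r=6: min(14,19)*4=56 best=85, l++

l=3, r=6, best area=85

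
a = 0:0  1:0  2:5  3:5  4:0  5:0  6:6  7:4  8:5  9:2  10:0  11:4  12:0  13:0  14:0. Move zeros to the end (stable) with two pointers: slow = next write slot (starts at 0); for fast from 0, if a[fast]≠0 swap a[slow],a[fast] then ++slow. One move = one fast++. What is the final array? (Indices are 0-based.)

[5, 5, 6, 4, 5, 2, 4, 0, 0, 0, 0, 0, 0, 0, 0]

slow=0 fast=0: a[fast]=0, fast++
slow=0 fast=1: a[fast]=0, fast++
slow=0 fast=2: a[fast]=5≠0 swap→a[0]=5, slow++,fast++
slow=1 fast=3: a[fast]=5≠0 swap→a[1]=5, slow++,fast++
slow=2 fast=4: a[fast]=0, fast++
slow=2 fast=5: a[fast]=0, fast++
slow=2 fast=6: a[fast]=6≠0 swap→a[2]=6, slow++,fast++
slow=3 fast=7: a[fast]=4≠0 swap→a[3]=4, slow++,fast++
slow=4 fast=8: a[fast]=5≠0 swap→a[4]=5, slow++,fast++
slow=5 fast=9: a[fast]=2≠0 swap→a[5]=2, slow++,fast++
slow=6 fast=10: a[fast]=0, fast++
slow=6 fast=11: a[fast]=4≠0 swap→a[6]=4, slow++,fast++
slow=7 fast=12: a[fast]=0, fast++
slow=7 fast=13: a[fast]=0, fast++
slow=7 fast=14: a[fast]=0, fast++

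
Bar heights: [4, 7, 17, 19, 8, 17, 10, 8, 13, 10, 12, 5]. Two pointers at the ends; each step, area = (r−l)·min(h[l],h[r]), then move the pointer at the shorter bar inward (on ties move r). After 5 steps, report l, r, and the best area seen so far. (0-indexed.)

l=2, r=8, best area=96

l=0 r=11: min(4,5)*11=44 best=44 *, l++
l=1 r=11: min(7,5)*10=50 best=50 *, r--
l=1 r=10: min(7,12)*9=63 best=63 *, l++
l=2 r=10: min(17,12)*8=96 best=96 *, r--
l=2 r=9: min(17,10)*7=70 best=96, r--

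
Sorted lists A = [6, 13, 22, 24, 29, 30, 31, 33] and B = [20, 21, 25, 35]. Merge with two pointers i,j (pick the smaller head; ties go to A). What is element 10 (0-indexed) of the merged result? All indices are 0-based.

[i=0,j=0] A[i]=6<=B[j]=20 take 6 → i++
[i=1,j=0] A[i]=13<=B[j]=20 take 13 → i++
[i=2,j=0] A[i]=22>B[j]=20 take 20 → j++
[i=2,j=1] A[i]=22>B[j]=21 take 21 → j++
[i=2,j=2] A[i]=22<=B[j]=25 take 22 → i++
[i=3,j=2] A[i]=24<=B[j]=25 take 24 → i++
[i=4,j=2] A[i]=29>B[j]=25 take 25 → j++
[i=4,j=3] A[i]=29<=B[j]=35 take 29 → i++
[i=5,j=3] A[i]=30<=B[j]=35 take 30 → i++
[i=6,j=3] A[i]=31<=B[j]=35 take 31 → i++
[i=7,j=3] A[i]=33<=B[j]=35 take 33 → i++
[i=8,j=3] A done, take B[j]=35 → j++

merged[10] = 33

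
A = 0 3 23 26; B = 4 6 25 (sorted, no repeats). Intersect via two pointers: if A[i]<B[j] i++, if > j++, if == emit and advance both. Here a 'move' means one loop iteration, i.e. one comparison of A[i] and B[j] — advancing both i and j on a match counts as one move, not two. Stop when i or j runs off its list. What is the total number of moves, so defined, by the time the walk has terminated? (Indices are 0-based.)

6 moves

[i=0,j=0] 0<4 → i++
[i=1,j=0] 3<4 → i++
[i=2,j=0] 23>4 → j++
[i=2,j=1] 23>6 → j++
[i=2,j=2] 23<25 → i++
[i=3,j=2] 26>25 → j++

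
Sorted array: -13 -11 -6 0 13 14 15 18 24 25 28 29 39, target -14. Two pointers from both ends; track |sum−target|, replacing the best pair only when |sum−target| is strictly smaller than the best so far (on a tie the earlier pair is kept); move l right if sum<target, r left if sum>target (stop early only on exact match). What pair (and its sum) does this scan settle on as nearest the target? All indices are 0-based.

[0,12] -13+39=26 d=40 * → r--
[0,11] -13+29=16 d=30 * → r--
[0,10] -13+28=15 d=29 * → r--
[0,9] -13+25=12 d=26 * → r--
[0,8] -13+24=11 d=25 * → r--
[0,7] -13+18=5 d=19 * → r--
[0,6] -13+15=2 d=16 * → r--
[0,5] -13+14=1 d=15 * → r--
[0,4] -13+13=0 d=14 * → r--
[0,3] -13+0=-13 d=1 * → r--
[0,2] -13+-6=-19 d=5 → l++
[1,2] -11+-6=-17 d=3 → l++

pair (-13, 0) with sum -13 (|Δ|=1)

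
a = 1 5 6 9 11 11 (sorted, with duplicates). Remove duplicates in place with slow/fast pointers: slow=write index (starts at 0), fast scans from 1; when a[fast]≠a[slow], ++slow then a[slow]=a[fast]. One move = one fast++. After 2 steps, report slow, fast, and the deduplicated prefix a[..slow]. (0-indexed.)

slow=2, fast=3, prefix=[1, 5, 6]

slow=0 fast=1: a[fast]=5≠a[slow]=1 write a[1]=5, slow++,fast++
slow=1 fast=2: a[fast]=6≠a[slow]=5 write a[2]=6, slow++,fast++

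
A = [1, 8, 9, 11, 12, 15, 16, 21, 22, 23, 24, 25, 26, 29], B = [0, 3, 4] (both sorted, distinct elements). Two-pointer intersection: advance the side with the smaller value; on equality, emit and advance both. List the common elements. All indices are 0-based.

intersection = []

[i=0,j=0] 1>0 → j++
[i=0,j=1] 1<3 → i++
[i=1,j=1] 8>3 → j++
[i=1,j=2] 8>4 → j++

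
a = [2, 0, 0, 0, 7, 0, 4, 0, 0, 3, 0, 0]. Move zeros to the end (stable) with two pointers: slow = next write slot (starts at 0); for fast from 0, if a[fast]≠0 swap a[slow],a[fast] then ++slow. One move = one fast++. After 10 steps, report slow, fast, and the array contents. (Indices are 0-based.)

slow=0 fast=0: a[fast]=2≠0 swap→a[0]=2, slow++,fast++
slow=1 fast=1: a[fast]=0, fast++
slow=1 fast=2: a[fast]=0, fast++
slow=1 fast=3: a[fast]=0, fast++
slow=1 fast=4: a[fast]=7≠0 swap→a[1]=7, slow++,fast++
slow=2 fast=5: a[fast]=0, fast++
slow=2 fast=6: a[fast]=4≠0 swap→a[2]=4, slow++,fast++
slow=3 fast=7: a[fast]=0, fast++
slow=3 fast=8: a[fast]=0, fast++
slow=3 fast=9: a[fast]=3≠0 swap→a[3]=3, slow++,fast++

slow=4, fast=10, a=[2, 7, 4, 3, 0, 0, 0, 0, 0, 0, 0, 0]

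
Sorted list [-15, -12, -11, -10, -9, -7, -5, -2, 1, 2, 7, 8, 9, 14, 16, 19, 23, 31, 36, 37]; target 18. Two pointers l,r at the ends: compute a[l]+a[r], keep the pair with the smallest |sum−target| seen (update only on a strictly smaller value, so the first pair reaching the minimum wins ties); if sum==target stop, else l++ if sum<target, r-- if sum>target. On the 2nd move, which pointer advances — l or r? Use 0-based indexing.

r

l=0 r=19: -15+37=22 d=4 *, r--
l=0 r=18: -15+36=21 d=3 *, r--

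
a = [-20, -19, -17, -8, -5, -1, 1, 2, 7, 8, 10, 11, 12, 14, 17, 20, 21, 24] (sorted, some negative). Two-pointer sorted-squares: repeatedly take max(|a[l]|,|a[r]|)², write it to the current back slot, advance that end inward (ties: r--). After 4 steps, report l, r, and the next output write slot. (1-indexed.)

l=2, r=15, next write slot=14

[1,18] |-20|<=|24| out[18]=576 → r--
[1,17] |-20|<=|21| out[17]=441 → r--
[1,16] |-20|<=|20| out[16]=400 → r--
[1,15] |-20|>|17| out[15]=400 → l++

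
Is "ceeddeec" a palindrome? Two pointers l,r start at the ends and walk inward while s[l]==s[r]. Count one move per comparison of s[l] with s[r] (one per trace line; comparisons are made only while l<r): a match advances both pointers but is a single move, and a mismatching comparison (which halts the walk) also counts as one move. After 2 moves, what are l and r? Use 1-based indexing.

[1,8] 'c'=='c' → l++,r--
[2,7] 'e'=='e' → l++,r--

l=3, r=6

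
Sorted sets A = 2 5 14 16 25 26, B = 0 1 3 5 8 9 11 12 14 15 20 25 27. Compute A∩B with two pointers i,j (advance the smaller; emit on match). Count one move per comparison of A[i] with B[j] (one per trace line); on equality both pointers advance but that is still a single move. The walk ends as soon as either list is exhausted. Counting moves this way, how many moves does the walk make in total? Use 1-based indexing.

i=1 j=1: 2>0, j++
i=1 j=2: 2>1, j++
i=1 j=3: 2<3, i++
i=2 j=3: 5>3, j++
i=2 j=4: 5==5 emit, i++,j++
i=3 j=5: 14>8, j++
i=3 j=6: 14>9, j++
i=3 j=7: 14>11, j++
i=3 j=8: 14>12, j++
i=3 j=9: 14==14 emit, i++,j++
i=4 j=10: 16>15, j++
i=4 j=11: 16<20, i++
i=5 j=11: 25>20, j++
i=5 j=12: 25==25 emit, i++,j++
i=6 j=13: 26<27, i++

15 moves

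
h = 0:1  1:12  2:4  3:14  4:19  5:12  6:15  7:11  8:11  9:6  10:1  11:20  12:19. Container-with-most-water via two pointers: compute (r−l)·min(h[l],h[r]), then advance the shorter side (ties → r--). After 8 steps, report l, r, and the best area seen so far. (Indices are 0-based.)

l=7, r=11, best area=152

l=0 r=12: min(1,19)*12=12 best=12 *, l++
l=1 r=12: min(12,19)*11=132 best=132 *, l++
l=2 r=12: min(4,19)*10=40 best=132, l++
l=3 r=12: min(14,19)*9=126 best=132, l++
l=4 r=12: min(19,19)*8=152 best=152 *, r--
l=4 r=11: min(19,20)*7=133 best=152, l++
l=5 r=11: min(12,20)*6=72 best=152, l++
l=6 r=11: min(15,20)*5=75 best=152, l++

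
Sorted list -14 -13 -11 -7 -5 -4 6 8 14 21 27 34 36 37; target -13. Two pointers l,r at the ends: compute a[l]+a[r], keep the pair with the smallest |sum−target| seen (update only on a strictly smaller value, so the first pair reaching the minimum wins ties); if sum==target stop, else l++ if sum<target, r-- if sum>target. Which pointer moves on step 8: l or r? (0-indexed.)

l=0 r=13: -14+37=23 d=36 *, r--
l=0 r=12: -14+36=22 d=35 *, r--
l=0 r=11: -14+34=20 d=33 *, r--
l=0 r=10: -14+27=13 d=26 *, r--
l=0 r=9: -14+21=7 d=20 *, r--
l=0 r=8: -14+14=0 d=13 *, r--
l=0 r=7: -14+8=-6 d=7 *, r--
l=0 r=6: -14+6=-8 d=5 *, r--

r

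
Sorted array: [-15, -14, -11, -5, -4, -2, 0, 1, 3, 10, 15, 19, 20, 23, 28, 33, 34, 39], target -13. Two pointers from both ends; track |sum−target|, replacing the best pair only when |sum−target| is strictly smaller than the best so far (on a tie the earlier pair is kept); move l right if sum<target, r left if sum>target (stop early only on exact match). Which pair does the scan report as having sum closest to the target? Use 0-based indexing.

pair (-14, 1) with sum -13 (|Δ|=0)

l=0 r=17: -15+39=24 d=37 *, r--
l=0 r=16: -15+34=19 d=32 *, r--
l=0 r=15: -15+33=18 d=31 *, r--
l=0 r=14: -15+28=13 d=26 *, r--
l=0 r=13: -15+23=8 d=21 *, r--
l=0 r=12: -15+20=5 d=18 *, r--
l=0 r=11: -15+19=4 d=17 *, r--
l=0 r=10: -15+15=0 d=13 *, r--
l=0 r=9: -15+10=-5 d=8 *, r--
l=0 r=8: -15+3=-12 d=1 *, r--
l=0 r=7: -15+1=-14 d=1, l++
l=1 r=7: -14+1=-13 d=0 *, stop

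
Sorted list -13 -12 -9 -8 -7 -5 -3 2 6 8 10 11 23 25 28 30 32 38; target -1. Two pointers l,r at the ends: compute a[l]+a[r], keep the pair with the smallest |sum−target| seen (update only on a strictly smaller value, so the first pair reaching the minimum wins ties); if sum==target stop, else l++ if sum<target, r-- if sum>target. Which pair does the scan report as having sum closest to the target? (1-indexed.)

pair (-12, 11) with sum -1 (|Δ|=0)

l=1 r=18: -13+38=25 d=26 *, r--
l=1 r=17: -13+32=19 d=20 *, r--
l=1 r=16: -13+30=17 d=18 *, r--
l=1 r=15: -13+28=15 d=16 *, r--
l=1 r=14: -13+25=12 d=13 *, r--
l=1 r=13: -13+23=10 d=11 *, r--
l=1 r=12: -13+11=-2 d=1 *, l++
l=2 r=12: -12+11=-1 d=0 *, stop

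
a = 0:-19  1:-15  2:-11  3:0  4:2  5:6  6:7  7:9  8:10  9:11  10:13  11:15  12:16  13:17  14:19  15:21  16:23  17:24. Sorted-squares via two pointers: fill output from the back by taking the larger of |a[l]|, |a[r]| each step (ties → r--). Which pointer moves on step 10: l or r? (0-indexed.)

[0,17] |-19|<=|24| out[17]=576 → r--
[0,16] |-19|<=|23| out[16]=529 → r--
[0,15] |-19|<=|21| out[15]=441 → r--
[0,14] |-19|<=|19| out[14]=361 → r--
[0,13] |-19|>|17| out[13]=361 → l++
[1,13] |-15|<=|17| out[12]=289 → r--
[1,12] |-15|<=|16| out[11]=256 → r--
[1,11] |-15|<=|15| out[10]=225 → r--
[1,10] |-15|>|13| out[9]=225 → l++
[2,10] |-11|<=|13| out[8]=169 → r--

r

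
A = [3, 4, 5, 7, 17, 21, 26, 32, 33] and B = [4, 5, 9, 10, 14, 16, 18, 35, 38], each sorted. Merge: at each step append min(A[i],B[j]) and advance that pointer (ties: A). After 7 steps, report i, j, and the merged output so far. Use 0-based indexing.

i=4, j=3, merged so far=[3, 4, 4, 5, 5, 7, 9]

i=0 j=0: A[i]=3<=B[j]=4 take 3, i++
i=1 j=0: A[i]=4<=B[j]=4 take 4, i++
i=2 j=0: A[i]=5>B[j]=4 take 4, j++
i=2 j=1: A[i]=5<=B[j]=5 take 5, i++
i=3 j=1: A[i]=7>B[j]=5 take 5, j++
i=3 j=2: A[i]=7<=B[j]=9 take 7, i++
i=4 j=2: A[i]=17>B[j]=9 take 9, j++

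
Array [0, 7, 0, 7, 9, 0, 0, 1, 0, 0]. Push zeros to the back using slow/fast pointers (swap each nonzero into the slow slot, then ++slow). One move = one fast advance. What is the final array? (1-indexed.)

[7, 7, 9, 1, 0, 0, 0, 0, 0, 0]

(s=1,f=1) a[fast]=0 → fast++
(s=1,f=2) a[fast]=7≠0 swap→a[1]=7 → slow++,fast++
(s=2,f=3) a[fast]=0 → fast++
(s=2,f=4) a[fast]=7≠0 swap→a[2]=7 → slow++,fast++
(s=3,f=5) a[fast]=9≠0 swap→a[3]=9 → slow++,fast++
(s=4,f=6) a[fast]=0 → fast++
(s=4,f=7) a[fast]=0 → fast++
(s=4,f=8) a[fast]=1≠0 swap→a[4]=1 → slow++,fast++
(s=5,f=9) a[fast]=0 → fast++
(s=5,f=10) a[fast]=0 → fast++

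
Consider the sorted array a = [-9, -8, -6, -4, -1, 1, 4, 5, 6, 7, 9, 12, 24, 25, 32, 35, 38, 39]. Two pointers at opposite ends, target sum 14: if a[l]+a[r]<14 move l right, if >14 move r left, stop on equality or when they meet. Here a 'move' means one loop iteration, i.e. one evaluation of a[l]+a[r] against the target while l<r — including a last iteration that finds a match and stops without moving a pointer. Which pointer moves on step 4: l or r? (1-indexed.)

l=1 r=18: -9+39=30 >14, r--
l=1 r=17: -9+38=29 >14, r--
l=1 r=16: -9+35=26 >14, r--
l=1 r=15: -9+32=23 >14, r--

r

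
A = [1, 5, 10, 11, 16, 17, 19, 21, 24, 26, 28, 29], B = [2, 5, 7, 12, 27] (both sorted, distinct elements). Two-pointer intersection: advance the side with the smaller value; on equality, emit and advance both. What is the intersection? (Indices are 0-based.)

[i=0,j=0] 1<2 → i++
[i=1,j=0] 5>2 → j++
[i=1,j=1] 5==5 emit → i++,j++
[i=2,j=2] 10>7 → j++
[i=2,j=3] 10<12 → i++
[i=3,j=3] 11<12 → i++
[i=4,j=3] 16>12 → j++
[i=4,j=4] 16<27 → i++
[i=5,j=4] 17<27 → i++
[i=6,j=4] 19<27 → i++
[i=7,j=4] 21<27 → i++
[i=8,j=4] 24<27 → i++
[i=9,j=4] 26<27 → i++
[i=10,j=4] 28>27 → j++

intersection = [5]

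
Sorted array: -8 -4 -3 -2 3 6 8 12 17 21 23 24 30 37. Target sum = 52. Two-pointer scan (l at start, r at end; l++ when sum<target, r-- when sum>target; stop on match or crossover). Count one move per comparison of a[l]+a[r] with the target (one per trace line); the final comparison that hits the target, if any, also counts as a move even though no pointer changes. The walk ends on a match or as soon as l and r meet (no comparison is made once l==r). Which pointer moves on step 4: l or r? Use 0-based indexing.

l=0 r=13: -8+37=29 <52, l++
l=1 r=13: -4+37=33 <52, l++
l=2 r=13: -3+37=34 <52, l++
l=3 r=13: -2+37=35 <52, l++

l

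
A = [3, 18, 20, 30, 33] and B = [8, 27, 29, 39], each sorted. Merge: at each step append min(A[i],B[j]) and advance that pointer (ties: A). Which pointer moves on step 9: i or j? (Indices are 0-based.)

[i=0,j=0] A[i]=3<=B[j]=8 take 3 → i++
[i=1,j=0] A[i]=18>B[j]=8 take 8 → j++
[i=1,j=1] A[i]=18<=B[j]=27 take 18 → i++
[i=2,j=1] A[i]=20<=B[j]=27 take 20 → i++
[i=3,j=1] A[i]=30>B[j]=27 take 27 → j++
[i=3,j=2] A[i]=30>B[j]=29 take 29 → j++
[i=3,j=3] A[i]=30<=B[j]=39 take 30 → i++
[i=4,j=3] A[i]=33<=B[j]=39 take 33 → i++
[i=5,j=3] A done, take B[j]=39 → j++

j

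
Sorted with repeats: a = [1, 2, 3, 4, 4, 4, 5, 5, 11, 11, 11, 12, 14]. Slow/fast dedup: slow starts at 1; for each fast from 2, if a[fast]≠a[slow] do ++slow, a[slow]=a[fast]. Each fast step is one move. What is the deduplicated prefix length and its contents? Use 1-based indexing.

length 8; prefix = [1, 2, 3, 4, 5, 11, 12, 14]

slow=1 fast=2: a[fast]=2≠a[slow]=1 write a[2]=2, slow++,fast++
slow=2 fast=3: a[fast]=3≠a[slow]=2 write a[3]=3, slow++,fast++
slow=3 fast=4: a[fast]=4≠a[slow]=3 write a[4]=4, slow++,fast++
slow=4 fast=5: a[fast]=4=a[slow] dup, fast++
slow=4 fast=6: a[fast]=4=a[slow] dup, fast++
slow=4 fast=7: a[fast]=5≠a[slow]=4 write a[5]=5, slow++,fast++
slow=5 fast=8: a[fast]=5=a[slow] dup, fast++
slow=5 fast=9: a[fast]=11≠a[slow]=5 write a[6]=11, slow++,fast++
slow=6 fast=10: a[fast]=11=a[slow] dup, fast++
slow=6 fast=11: a[fast]=11=a[slow] dup, fast++
slow=6 fast=12: a[fast]=12≠a[slow]=11 write a[7]=12, slow++,fast++
slow=7 fast=13: a[fast]=14≠a[slow]=12 write a[8]=14, slow++,fast++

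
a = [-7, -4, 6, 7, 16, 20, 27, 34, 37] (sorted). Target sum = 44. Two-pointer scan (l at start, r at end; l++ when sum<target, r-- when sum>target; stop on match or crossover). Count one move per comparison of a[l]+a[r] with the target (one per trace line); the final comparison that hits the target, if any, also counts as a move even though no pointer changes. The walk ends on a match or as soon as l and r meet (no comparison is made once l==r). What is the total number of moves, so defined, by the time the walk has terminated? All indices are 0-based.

4 moves

[0,8] -7+37=30 <44 → l++
[1,8] -4+37=33 <44 → l++
[2,8] 6+37=43 <44 → l++
[3,8] 7+37=44 → found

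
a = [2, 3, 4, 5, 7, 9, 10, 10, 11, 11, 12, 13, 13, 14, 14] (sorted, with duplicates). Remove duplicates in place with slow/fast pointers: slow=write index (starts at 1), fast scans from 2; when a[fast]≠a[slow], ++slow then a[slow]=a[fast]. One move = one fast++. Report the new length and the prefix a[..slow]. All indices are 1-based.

length 11; prefix = [2, 3, 4, 5, 7, 9, 10, 11, 12, 13, 14]

(s=1,f=2) a[fast]=3≠a[slow]=2 write a[2]=3 → slow++,fast++
(s=2,f=3) a[fast]=4≠a[slow]=3 write a[3]=4 → slow++,fast++
(s=3,f=4) a[fast]=5≠a[slow]=4 write a[4]=5 → slow++,fast++
(s=4,f=5) a[fast]=7≠a[slow]=5 write a[5]=7 → slow++,fast++
(s=5,f=6) a[fast]=9≠a[slow]=7 write a[6]=9 → slow++,fast++
(s=6,f=7) a[fast]=10≠a[slow]=9 write a[7]=10 → slow++,fast++
(s=7,f=8) a[fast]=10=a[slow] dup → fast++
(s=7,f=9) a[fast]=11≠a[slow]=10 write a[8]=11 → slow++,fast++
(s=8,f=10) a[fast]=11=a[slow] dup → fast++
(s=8,f=11) a[fast]=12≠a[slow]=11 write a[9]=12 → slow++,fast++
(s=9,f=12) a[fast]=13≠a[slow]=12 write a[10]=13 → slow++,fast++
(s=10,f=13) a[fast]=13=a[slow] dup → fast++
(s=10,f=14) a[fast]=14≠a[slow]=13 write a[11]=14 → slow++,fast++
(s=11,f=15) a[fast]=14=a[slow] dup → fast++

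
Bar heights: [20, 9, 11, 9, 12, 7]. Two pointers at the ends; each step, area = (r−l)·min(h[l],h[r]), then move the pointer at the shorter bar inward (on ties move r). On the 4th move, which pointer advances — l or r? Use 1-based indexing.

[1,6] min(20,7)*5=35 best=35 * → r--
[1,5] min(20,12)*4=48 best=48 * → r--
[1,4] min(20,9)*3=27 best=48 → r--
[1,3] min(20,11)*2=22 best=48 → r--

r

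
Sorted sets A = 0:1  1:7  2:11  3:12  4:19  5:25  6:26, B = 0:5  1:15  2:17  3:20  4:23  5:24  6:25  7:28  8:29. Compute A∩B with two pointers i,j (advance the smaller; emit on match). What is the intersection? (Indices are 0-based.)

intersection = [25]

i=0 j=0: 1<5, i++
i=1 j=0: 7>5, j++
i=1 j=1: 7<15, i++
i=2 j=1: 11<15, i++
i=3 j=1: 12<15, i++
i=4 j=1: 19>15, j++
i=4 j=2: 19>17, j++
i=4 j=3: 19<20, i++
i=5 j=3: 25>20, j++
i=5 j=4: 25>23, j++
i=5 j=5: 25>24, j++
i=5 j=6: 25==25 emit, i++,j++
i=6 j=7: 26<28, i++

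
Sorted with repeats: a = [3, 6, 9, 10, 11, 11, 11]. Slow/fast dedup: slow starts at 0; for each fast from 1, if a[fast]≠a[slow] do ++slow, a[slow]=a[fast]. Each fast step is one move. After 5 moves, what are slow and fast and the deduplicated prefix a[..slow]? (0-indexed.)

slow=4, fast=6, prefix=[3, 6, 9, 10, 11]

(s=0,f=1) a[fast]=6≠a[slow]=3 write a[1]=6 → slow++,fast++
(s=1,f=2) a[fast]=9≠a[slow]=6 write a[2]=9 → slow++,fast++
(s=2,f=3) a[fast]=10≠a[slow]=9 write a[3]=10 → slow++,fast++
(s=3,f=4) a[fast]=11≠a[slow]=10 write a[4]=11 → slow++,fast++
(s=4,f=5) a[fast]=11=a[slow] dup → fast++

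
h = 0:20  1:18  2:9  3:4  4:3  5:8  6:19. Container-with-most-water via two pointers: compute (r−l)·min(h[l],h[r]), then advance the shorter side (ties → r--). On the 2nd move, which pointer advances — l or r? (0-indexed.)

[0,6] min(20,19)*6=114 best=114 * → r--
[0,5] min(20,8)*5=40 best=114 → r--

r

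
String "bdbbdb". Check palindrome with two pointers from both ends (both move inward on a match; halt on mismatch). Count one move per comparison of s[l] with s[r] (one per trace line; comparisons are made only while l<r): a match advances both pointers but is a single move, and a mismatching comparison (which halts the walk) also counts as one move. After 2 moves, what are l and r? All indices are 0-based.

l=2, r=3

[0,5] 'b'=='b' → l++,r--
[1,4] 'd'=='d' → l++,r--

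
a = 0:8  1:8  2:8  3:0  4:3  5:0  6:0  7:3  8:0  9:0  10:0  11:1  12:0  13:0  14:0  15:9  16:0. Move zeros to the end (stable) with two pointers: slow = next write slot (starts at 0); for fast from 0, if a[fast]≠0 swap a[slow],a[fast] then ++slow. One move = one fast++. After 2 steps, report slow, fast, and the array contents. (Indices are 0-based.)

slow=2, fast=2, a=[8, 8, 8, 0, 3, 0, 0, 3, 0, 0, 0, 1, 0, 0, 0, 9, 0]

(s=0,f=0) a[fast]=8≠0 swap→a[0]=8 → slow++,fast++
(s=1,f=1) a[fast]=8≠0 swap→a[1]=8 → slow++,fast++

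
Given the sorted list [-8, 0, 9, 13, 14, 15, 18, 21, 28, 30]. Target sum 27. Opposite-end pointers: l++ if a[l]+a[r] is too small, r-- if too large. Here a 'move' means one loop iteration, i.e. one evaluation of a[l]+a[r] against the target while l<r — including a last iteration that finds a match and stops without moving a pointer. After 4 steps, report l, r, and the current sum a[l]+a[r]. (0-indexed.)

l=0 r=9: -8+30=22 <27, l++
l=1 r=9: 0+30=30 >27, r--
l=1 r=8: 0+28=28 >27, r--
l=1 r=7: 0+21=21 <27, l++

l=2, r=7, sum=30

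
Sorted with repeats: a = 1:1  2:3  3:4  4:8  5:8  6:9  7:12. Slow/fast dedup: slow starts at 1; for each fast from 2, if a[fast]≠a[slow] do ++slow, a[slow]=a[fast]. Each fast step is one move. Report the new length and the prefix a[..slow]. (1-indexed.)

length 6; prefix = [1, 3, 4, 8, 9, 12]

slow=1 fast=2: a[fast]=3≠a[slow]=1 write a[2]=3, slow++,fast++
slow=2 fast=3: a[fast]=4≠a[slow]=3 write a[3]=4, slow++,fast++
slow=3 fast=4: a[fast]=8≠a[slow]=4 write a[4]=8, slow++,fast++
slow=4 fast=5: a[fast]=8=a[slow] dup, fast++
slow=4 fast=6: a[fast]=9≠a[slow]=8 write a[5]=9, slow++,fast++
slow=5 fast=7: a[fast]=12≠a[slow]=9 write a[6]=12, slow++,fast++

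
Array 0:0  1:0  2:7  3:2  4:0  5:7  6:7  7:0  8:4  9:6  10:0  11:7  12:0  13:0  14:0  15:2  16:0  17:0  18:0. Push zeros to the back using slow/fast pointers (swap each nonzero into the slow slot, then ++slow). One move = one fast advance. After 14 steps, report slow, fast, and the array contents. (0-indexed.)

slow=0 fast=0: a[fast]=0, fast++
slow=0 fast=1: a[fast]=0, fast++
slow=0 fast=2: a[fast]=7≠0 swap→a[0]=7, slow++,fast++
slow=1 fast=3: a[fast]=2≠0 swap→a[1]=2, slow++,fast++
slow=2 fast=4: a[fast]=0, fast++
slow=2 fast=5: a[fast]=7≠0 swap→a[2]=7, slow++,fast++
slow=3 fast=6: a[fast]=7≠0 swap→a[3]=7, slow++,fast++
slow=4 fast=7: a[fast]=0, fast++
slow=4 fast=8: a[fast]=4≠0 swap→a[4]=4, slow++,fast++
slow=5 fast=9: a[fast]=6≠0 swap→a[5]=6, slow++,fast++
slow=6 fast=10: a[fast]=0, fast++
slow=6 fast=11: a[fast]=7≠0 swap→a[6]=7, slow++,fast++
slow=7 fast=12: a[fast]=0, fast++
slow=7 fast=13: a[fast]=0, fast++

slow=7, fast=14, a=[7, 2, 7, 7, 4, 6, 7, 0, 0, 0, 0, 0, 0, 0, 0, 2, 0, 0, 0]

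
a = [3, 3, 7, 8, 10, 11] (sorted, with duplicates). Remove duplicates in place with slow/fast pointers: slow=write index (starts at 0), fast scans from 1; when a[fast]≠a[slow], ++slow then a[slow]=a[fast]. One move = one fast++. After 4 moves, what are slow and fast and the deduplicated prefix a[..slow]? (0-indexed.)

slow=3, fast=5, prefix=[3, 7, 8, 10]

slow=0 fast=1: a[fast]=3=a[slow] dup, fast++
slow=0 fast=2: a[fast]=7≠a[slow]=3 write a[1]=7, slow++,fast++
slow=1 fast=3: a[fast]=8≠a[slow]=7 write a[2]=8, slow++,fast++
slow=2 fast=4: a[fast]=10≠a[slow]=8 write a[3]=10, slow++,fast++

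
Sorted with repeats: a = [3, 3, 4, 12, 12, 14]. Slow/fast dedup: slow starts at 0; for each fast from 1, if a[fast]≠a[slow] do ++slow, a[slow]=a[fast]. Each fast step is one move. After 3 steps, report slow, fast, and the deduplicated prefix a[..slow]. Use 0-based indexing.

slow=0 fast=1: a[fast]=3=a[slow] dup, fast++
slow=0 fast=2: a[fast]=4≠a[slow]=3 write a[1]=4, slow++,fast++
slow=1 fast=3: a[fast]=12≠a[slow]=4 write a[2]=12, slow++,fast++

slow=2, fast=4, prefix=[3, 4, 12]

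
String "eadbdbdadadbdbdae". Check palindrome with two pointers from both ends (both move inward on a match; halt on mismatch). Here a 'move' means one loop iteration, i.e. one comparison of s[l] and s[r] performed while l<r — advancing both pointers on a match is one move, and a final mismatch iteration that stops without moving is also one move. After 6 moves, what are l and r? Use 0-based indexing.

l=6, r=10

[0,16] 'e'=='e' → l++,r--
[1,15] 'a'=='a' → l++,r--
[2,14] 'd'=='d' → l++,r--
[3,13] 'b'=='b' → l++,r--
[4,12] 'd'=='d' → l++,r--
[5,11] 'b'=='b' → l++,r--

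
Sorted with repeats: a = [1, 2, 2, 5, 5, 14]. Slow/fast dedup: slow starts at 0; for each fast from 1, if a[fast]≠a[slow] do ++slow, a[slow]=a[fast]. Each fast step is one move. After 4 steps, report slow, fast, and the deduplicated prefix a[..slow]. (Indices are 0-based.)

(s=0,f=1) a[fast]=2≠a[slow]=1 write a[1]=2 → slow++,fast++
(s=1,f=2) a[fast]=2=a[slow] dup → fast++
(s=1,f=3) a[fast]=5≠a[slow]=2 write a[2]=5 → slow++,fast++
(s=2,f=4) a[fast]=5=a[slow] dup → fast++

slow=2, fast=5, prefix=[1, 2, 5]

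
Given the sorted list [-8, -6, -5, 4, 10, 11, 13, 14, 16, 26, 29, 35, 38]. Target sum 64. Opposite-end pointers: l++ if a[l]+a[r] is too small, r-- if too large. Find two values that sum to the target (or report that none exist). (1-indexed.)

[1,13] -8+38=30 <64 → l++
[2,13] -6+38=32 <64 → l++
[3,13] -5+38=33 <64 → l++
[4,13] 4+38=42 <64 → l++
[5,13] 10+38=48 <64 → l++
[6,13] 11+38=49 <64 → l++
[7,13] 13+38=51 <64 → l++
[8,13] 14+38=52 <64 → l++
[9,13] 16+38=54 <64 → l++
[10,13] 26+38=64 → found

(26, 38)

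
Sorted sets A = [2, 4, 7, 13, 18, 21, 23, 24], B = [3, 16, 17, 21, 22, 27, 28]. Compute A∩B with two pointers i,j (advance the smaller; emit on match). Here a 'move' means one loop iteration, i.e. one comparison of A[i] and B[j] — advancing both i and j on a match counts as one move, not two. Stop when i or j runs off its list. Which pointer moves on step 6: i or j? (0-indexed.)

j

[i=0,j=0] 2<3 → i++
[i=1,j=0] 4>3 → j++
[i=1,j=1] 4<16 → i++
[i=2,j=1] 7<16 → i++
[i=3,j=1] 13<16 → i++
[i=4,j=1] 18>16 → j++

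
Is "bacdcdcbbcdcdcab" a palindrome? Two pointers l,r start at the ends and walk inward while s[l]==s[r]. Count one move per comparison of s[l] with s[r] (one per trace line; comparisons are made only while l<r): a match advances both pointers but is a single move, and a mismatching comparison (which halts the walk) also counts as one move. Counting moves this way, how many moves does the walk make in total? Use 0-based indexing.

8 moves

l=0 r=15: 'b'=='b', l++,r--
l=1 r=14: 'a'=='a', l++,r--
l=2 r=13: 'c'=='c', l++,r--
l=3 r=12: 'd'=='d', l++,r--
l=4 r=11: 'c'=='c', l++,r--
l=5 r=10: 'd'=='d', l++,r--
l=6 r=9: 'c'=='c', l++,r--
l=7 r=8: 'b'=='b', l++,r--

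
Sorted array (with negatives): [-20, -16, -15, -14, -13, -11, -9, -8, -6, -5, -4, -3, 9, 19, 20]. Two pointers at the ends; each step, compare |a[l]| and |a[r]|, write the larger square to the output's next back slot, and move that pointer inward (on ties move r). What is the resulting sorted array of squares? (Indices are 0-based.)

[9, 16, 25, 36, 64, 81, 81, 121, 169, 196, 225, 256, 361, 400, 400]

l=0 r=14: |-20|<=|20| out[14]=400, r--
l=0 r=13: |-20|>|19| out[13]=400, l++
l=1 r=13: |-16|<=|19| out[12]=361, r--
l=1 r=12: |-16|>|9| out[11]=256, l++
l=2 r=12: |-15|>|9| out[10]=225, l++
l=3 r=12: |-14|>|9| out[9]=196, l++
l=4 r=12: |-13|>|9| out[8]=169, l++
l=5 r=12: |-11|>|9| out[7]=121, l++
l=6 r=12: |-9|<=|9| out[6]=81, r--
l=6 r=11: |-9|>|-3| out[5]=81, l++
l=7 r=11: |-8|>|-3| out[4]=64, l++
l=8 r=11: |-6|>|-3| out[3]=36, l++
l=9 r=11: |-5|>|-3| out[2]=25, l++
l=10 r=11: |-4|>|-3| out[1]=16, l++
l=11 r=11: |-3|<=|-3| out[0]=9, r--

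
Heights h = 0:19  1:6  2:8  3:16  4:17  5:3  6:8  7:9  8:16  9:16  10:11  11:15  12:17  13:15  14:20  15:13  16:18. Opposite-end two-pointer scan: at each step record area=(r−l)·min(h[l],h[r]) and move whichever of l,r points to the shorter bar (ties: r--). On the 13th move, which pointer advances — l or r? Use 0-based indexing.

[0,16] min(19,18)*16=288 best=288 * → r--
[0,15] min(19,13)*15=195 best=288 → r--
[0,14] min(19,20)*14=266 best=288 → l++
[1,14] min(6,20)*13=78 best=288 → l++
[2,14] min(8,20)*12=96 best=288 → l++
[3,14] min(16,20)*11=176 best=288 → l++
[4,14] min(17,20)*10=170 best=288 → l++
[5,14] min(3,20)*9=27 best=288 → l++
[6,14] min(8,20)*8=64 best=288 → l++
[7,14] min(9,20)*7=63 best=288 → l++
[8,14] min(16,20)*6=96 best=288 → l++
[9,14] min(16,20)*5=80 best=288 → l++
[10,14] min(11,20)*4=44 best=288 → l++

l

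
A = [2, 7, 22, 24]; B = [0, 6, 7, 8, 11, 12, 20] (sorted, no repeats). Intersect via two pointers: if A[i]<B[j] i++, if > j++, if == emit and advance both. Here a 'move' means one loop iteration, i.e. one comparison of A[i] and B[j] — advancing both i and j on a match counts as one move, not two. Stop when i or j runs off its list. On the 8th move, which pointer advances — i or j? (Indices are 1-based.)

j

[i=1,j=1] 2>0 → j++
[i=1,j=2] 2<6 → i++
[i=2,j=2] 7>6 → j++
[i=2,j=3] 7==7 emit → i++,j++
[i=3,j=4] 22>8 → j++
[i=3,j=5] 22>11 → j++
[i=3,j=6] 22>12 → j++
[i=3,j=7] 22>20 → j++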